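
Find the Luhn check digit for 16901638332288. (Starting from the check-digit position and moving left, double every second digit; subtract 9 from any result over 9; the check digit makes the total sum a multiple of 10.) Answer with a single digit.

3

Partial digits right→left: 8 8 2 2 3 3 8 3 6 1 0 9 6 1
Double every second digit counting from the check-digit position (so the 1st, 3rd, 5th, ... of the partial from the right).
  doubled (with −9 where >9): 7 4 6 7 3 0 3 → sum 30
  kept as-is: 8 2 3 3 1 9 1 → sum 27
Total = 30 + 27 = 57.
Check digit = (10 − (57 mod 10)) mod 10 = 3.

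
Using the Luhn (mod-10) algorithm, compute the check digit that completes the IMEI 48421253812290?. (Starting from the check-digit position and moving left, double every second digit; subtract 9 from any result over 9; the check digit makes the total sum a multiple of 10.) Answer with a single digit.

Partial digits right→left: 0 9 2 2 1 8 3 5 2 1 2 4 8 4
Double every second digit counting from the check-digit position (so the 1st, 3rd, 5th, ... of the partial from the right).
  doubled (with −9 where >9): 0 4 2 6 4 4 7 → sum 27
  kept as-is: 9 2 8 5 1 4 4 → sum 33
Total = 27 + 33 = 60.
Check digit = (10 − (60 mod 10)) mod 10 = 0.

0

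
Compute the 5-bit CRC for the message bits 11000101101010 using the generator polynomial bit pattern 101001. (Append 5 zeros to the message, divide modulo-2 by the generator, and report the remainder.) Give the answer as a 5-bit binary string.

00000

Append 5 zeros: 1100010110101000000. Divide by 101001 (XOR where the leading bit is 1):
  pos 0: 110001 XOR 101001 = 011000
  pos 1: 110000 XOR 101001 = 011001
  pos 2: 110011 XOR 101001 = 011010
  pos 3: 110101 XOR 101001 = 011100
  pos 4: 111000 XOR 101001 = 010001
  pos 5: 100011 XOR 101001 = 001010
  pos 7: 101001 XOR 101001 = 000000
Remainder (last 5 bits) = 00000. This is the CRC / FCS.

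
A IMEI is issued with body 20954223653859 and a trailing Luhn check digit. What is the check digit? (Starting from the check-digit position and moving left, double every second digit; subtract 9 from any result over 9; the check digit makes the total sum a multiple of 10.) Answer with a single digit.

Partial digits right→left: 9 5 8 3 5 6 3 2 2 4 5 9 0 2
Double every second digit counting from the check-digit position (so the 1st, 3rd, 5th, ... of the partial from the right).
  doubled (with −9 where >9): 9 7 1 6 4 1 0 → sum 28
  kept as-is: 5 3 6 2 4 9 2 → sum 31
Total = 28 + 31 = 59.
Check digit = (10 − (59 mod 10)) mod 10 = 1.

1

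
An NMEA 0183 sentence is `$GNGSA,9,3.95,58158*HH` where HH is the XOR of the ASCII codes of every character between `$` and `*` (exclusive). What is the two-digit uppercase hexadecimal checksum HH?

XOR the ASCII codes of the payload characters:
  'G' = 0x47 → acc = 0x47
  'N' = 0x4E → acc = 0x09
  'G' = 0x47 → acc = 0x4E
  'S' = 0x53 → acc = 0x1D
  'A' = 0x41 → acc = 0x5C
  ',' = 0x2C → acc = 0x70
  '9' = 0x39 → acc = 0x49
  ',' = 0x2C → acc = 0x65
  '3' = 0x33 → acc = 0x56
  '.' = 0x2E → acc = 0x78
  '9' = 0x39 → acc = 0x41
  '5' = 0x35 → acc = 0x74
  ',' = 0x2C → acc = 0x58
  '5' = 0x35 → acc = 0x6D
  '8' = 0x38 → acc = 0x55
  '1' = 0x31 → acc = 0x64
  '5' = 0x35 → acc = 0x51
  '8' = 0x38 → acc = 0x69
Checksum = 0x69.

69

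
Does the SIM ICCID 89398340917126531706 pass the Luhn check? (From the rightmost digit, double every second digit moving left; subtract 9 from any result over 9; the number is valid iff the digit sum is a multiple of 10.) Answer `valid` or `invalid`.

invalid

From the right, keep odd positions and double even positions (subtract 9 from any doubled value over 9):
  doubled (positions 2,4,...): 0 2 1 4 5 9 8 7 6 7 → sum 49
  kept (positions 1,3,...): 6 7 3 6 1 1 0 3 9 9 → sum 45
Total = 94.
94 mod 10 = 4, so the number is invalid.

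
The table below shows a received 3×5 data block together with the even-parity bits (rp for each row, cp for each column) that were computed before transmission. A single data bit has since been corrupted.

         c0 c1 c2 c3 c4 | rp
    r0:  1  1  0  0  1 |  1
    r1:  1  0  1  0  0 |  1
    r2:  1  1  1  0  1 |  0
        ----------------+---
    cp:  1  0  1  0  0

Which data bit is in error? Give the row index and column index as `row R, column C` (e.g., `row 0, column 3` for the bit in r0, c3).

row 1, column 2

Recompute each row's even parity and compare to rp:
  r0: data parity 1, sent rp 1 → ok
  r1: data parity 0, sent rp 1 → mismatch
  r2: data parity 0, sent rp 0 → ok
Recompute each column's even parity and compare to cp:
  c0: data parity 1, sent cp 1 → ok
  c1: data parity 0, sent cp 0 → ok
  c2: data parity 0, sent cp 1 → mismatch
  c3: data parity 0, sent cp 0 → ok
  c4: data parity 0, sent cp 0 → ok
Exactly one row (r1) and one column (c2) fail → the flipped bit is at their intersection.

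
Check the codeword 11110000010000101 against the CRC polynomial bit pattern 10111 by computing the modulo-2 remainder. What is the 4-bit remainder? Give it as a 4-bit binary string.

Modulo-2 division of 11110000010000101 by 10111:
  pos 0: 11110 XOR 10111 = 01001
  pos 1: 10010 XOR 10111 = 00101
  pos 3: 10100 XOR 10111 = 00011
  pos 6: 11010 XOR 10111 = 01101
  pos 7: 11010 XOR 10111 = 01101
  pos 8: 11010 XOR 10111 = 01101
  pos 9: 11010 XOR 10111 = 01101
  pos 10: 11011 XOR 10111 = 01100
  pos 11: 11000 XOR 10111 = 01111
  pos 12: 11111 XOR 10111 = 01000
Remainder = 1000 (nonzero — an error is detected).

1000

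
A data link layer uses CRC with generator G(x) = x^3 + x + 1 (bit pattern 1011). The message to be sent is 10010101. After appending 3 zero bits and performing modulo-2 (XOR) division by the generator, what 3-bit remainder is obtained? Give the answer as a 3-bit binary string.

110

Append 3 zeros: 10010101000. Divide by 1011 (XOR where the leading bit is 1):
  pos 0: 1001 XOR 1011 = 0010
  pos 2: 1001 XOR 1011 = 0010
  pos 4: 1001 XOR 1011 = 0010
  pos 6: 1000 XOR 1011 = 0011
Remainder (last 3 bits) = 110. This is the CRC / FCS.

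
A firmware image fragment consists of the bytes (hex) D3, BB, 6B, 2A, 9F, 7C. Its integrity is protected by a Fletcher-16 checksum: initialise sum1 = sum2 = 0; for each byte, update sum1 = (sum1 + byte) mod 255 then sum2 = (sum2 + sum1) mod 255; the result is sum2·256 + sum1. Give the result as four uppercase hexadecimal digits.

Running sums (mod 255):
  after byte 0 (D3): sum1=211, sum2=211
  after byte 1 (BB): sum1=143, sum2=99
  after byte 2 (6B): sum1=250, sum2=94
  after byte 3 (2A): sum1=37, sum2=131
  after byte 4 (9F): sum1=196, sum2=72
  after byte 5 (7C): sum1=65, sum2=137
Checksum = sum2·256 + sum1 = 137·256 + 65 = 35137 = 0x8941.

8941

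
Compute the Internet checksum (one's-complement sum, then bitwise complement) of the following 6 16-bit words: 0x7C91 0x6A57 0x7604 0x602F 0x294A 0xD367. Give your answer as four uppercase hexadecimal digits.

One's-complement addition (fold any carry out of bit 15 back into bit 0):
  0x7C91 + 0x6A57 = 0x0E6E8
  0xE6E8 + 0x7604 = 0x15CEC → wrap carry → 0x5CED
  0x5CED + 0x602F = 0x0BD1C
  0xBD1C + 0x294A = 0x0E666
  0xE666 + 0xD367 = 0x1B9CD → wrap carry → 0xB9CE
One's-complement sum = 0xB9CE.
Checksum = ~0xB9CE & 0xFFFF = 0x4631.

4631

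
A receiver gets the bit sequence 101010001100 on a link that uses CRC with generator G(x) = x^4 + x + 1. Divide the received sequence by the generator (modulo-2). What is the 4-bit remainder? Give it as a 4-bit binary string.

Modulo-2 division of 101010001100 by 10011:
  pos 0: 10101 XOR 10011 = 00110
  pos 2: 11000 XOR 10011 = 01011
  pos 3: 10110 XOR 10011 = 00101
  pos 5: 10111 XOR 10011 = 00100
  pos 7: 10000 XOR 10011 = 00011
Remainder = 0011 (nonzero — an error is detected).

0011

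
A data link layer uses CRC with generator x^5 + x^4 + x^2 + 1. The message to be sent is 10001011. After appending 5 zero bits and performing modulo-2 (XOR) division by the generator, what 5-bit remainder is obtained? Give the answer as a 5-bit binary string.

Append 5 zeros: 1000101100000. Divide by 110101 (XOR where the leading bit is 1):
  pos 0: 100010 XOR 110101 = 010111
  pos 1: 101111 XOR 110101 = 011010
  pos 2: 110101 XOR 110101 = 000000
Remainder (last 5 bits) = 00000. This is the CRC / FCS.

00000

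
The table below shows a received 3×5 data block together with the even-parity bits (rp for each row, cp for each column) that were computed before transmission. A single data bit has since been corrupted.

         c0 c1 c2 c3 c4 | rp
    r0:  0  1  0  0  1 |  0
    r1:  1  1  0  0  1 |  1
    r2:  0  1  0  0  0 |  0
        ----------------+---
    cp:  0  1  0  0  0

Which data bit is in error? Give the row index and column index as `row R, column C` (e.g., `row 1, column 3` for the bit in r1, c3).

Recompute each row's even parity and compare to rp:
  r0: data parity 0, sent rp 0 → ok
  r1: data parity 1, sent rp 1 → ok
  r2: data parity 1, sent rp 0 → mismatch
Recompute each column's even parity and compare to cp:
  c0: data parity 1, sent cp 0 → mismatch
  c1: data parity 1, sent cp 1 → ok
  c2: data parity 0, sent cp 0 → ok
  c3: data parity 0, sent cp 0 → ok
  c4: data parity 0, sent cp 0 → ok
Exactly one row (r2) and one column (c0) fail → the flipped bit is at their intersection.

row 2, column 0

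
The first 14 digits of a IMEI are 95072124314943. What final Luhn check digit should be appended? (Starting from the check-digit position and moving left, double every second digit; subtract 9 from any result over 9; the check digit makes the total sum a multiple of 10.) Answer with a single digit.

Partial digits right→left: 3 4 9 4 1 3 4 2 1 2 7 0 5 9
Double every second digit counting from the check-digit position (so the 1st, 3rd, 5th, ... of the partial from the right).
  doubled (with −9 where >9): 6 9 2 8 2 5 1 → sum 33
  kept as-is: 4 4 3 2 2 0 9 → sum 24
Total = 33 + 24 = 57.
Check digit = (10 − (57 mod 10)) mod 10 = 3.

3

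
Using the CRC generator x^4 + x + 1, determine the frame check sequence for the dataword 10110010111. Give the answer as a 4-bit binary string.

0100

Append 4 zeros: 101100101110000. Divide by 10011 (XOR where the leading bit is 1):
  pos 0: 10110 XOR 10011 = 00101
  pos 2: 10101 XOR 10011 = 00110
  pos 4: 11001 XOR 10011 = 01010
  pos 5: 10101 XOR 10011 = 00110
  pos 7: 11010 XOR 10011 = 01001
  pos 8: 10010 XOR 10011 = 00001
Remainder (last 4 bits) = 0100. This is the CRC / FCS.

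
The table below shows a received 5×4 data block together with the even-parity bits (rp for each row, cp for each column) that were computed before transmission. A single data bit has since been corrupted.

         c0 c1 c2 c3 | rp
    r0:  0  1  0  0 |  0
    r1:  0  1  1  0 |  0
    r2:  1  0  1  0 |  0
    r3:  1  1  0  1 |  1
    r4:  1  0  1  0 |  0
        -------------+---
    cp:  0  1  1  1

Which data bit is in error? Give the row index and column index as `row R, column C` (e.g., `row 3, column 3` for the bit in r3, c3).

Recompute each row's even parity and compare to rp:
  r0: data parity 1, sent rp 0 → mismatch
  r1: data parity 0, sent rp 0 → ok
  r2: data parity 0, sent rp 0 → ok
  r3: data parity 1, sent rp 1 → ok
  r4: data parity 0, sent rp 0 → ok
Recompute each column's even parity and compare to cp:
  c0: data parity 1, sent cp 0 → mismatch
  c1: data parity 1, sent cp 1 → ok
  c2: data parity 1, sent cp 1 → ok
  c3: data parity 1, sent cp 1 → ok
Exactly one row (r0) and one column (c0) fail → the flipped bit is at their intersection.

row 0, column 0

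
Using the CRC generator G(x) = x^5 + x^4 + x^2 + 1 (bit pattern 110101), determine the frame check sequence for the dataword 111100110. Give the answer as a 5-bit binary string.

Append 5 zeros: 11110011000000. Divide by 110101 (XOR where the leading bit is 1):
  pos 0: 111100 XOR 110101 = 001001
  pos 2: 100111 XOR 110101 = 010010
  pos 3: 100100 XOR 110101 = 010001
  pos 4: 100010 XOR 110101 = 010111
  pos 5: 101110 XOR 110101 = 011011
  pos 6: 110110 XOR 110101 = 000011
Remainder (last 5 bits) = 01100. This is the CRC / FCS.

01100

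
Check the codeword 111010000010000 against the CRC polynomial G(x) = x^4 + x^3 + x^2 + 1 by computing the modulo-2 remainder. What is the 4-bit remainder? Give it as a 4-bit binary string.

1101

Modulo-2 division of 111010000010000 by 11101:
  pos 0: 11101 XOR 11101 = 00000
  pos 10: 10000 XOR 11101 = 01101
Remainder = 1101 (nonzero — an error is detected).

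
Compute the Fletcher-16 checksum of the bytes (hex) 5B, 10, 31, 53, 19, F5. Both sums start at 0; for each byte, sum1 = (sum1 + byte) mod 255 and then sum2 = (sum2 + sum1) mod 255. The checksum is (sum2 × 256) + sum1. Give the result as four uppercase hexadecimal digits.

Running sums (mod 255):
  after byte 0 (5B): sum1=91, sum2=91
  after byte 1 (10): sum1=107, sum2=198
  after byte 2 (31): sum1=156, sum2=99
  after byte 3 (53): sum1=239, sum2=83
  after byte 4 (19): sum1=9, sum2=92
  after byte 5 (F5): sum1=254, sum2=91
Checksum = sum2·256 + sum1 = 91·256 + 254 = 23550 = 0x5BFE.

5BFE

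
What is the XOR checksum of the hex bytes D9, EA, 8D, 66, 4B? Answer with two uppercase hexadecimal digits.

XOR the bytes together:
  start with 0xD9
  0xD9 ⊕ 0xEA = 0x33
  0x33 ⊕ 0x8D = 0xBE
  0xBE ⊕ 0x66 = 0xD8
  0xD8 ⊕ 0x4B = 0x93

93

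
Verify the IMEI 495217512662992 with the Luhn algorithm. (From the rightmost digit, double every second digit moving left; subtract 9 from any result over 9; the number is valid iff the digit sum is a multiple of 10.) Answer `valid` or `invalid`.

valid

From the right, keep odd positions and double even positions (subtract 9 from any doubled value over 9):
  doubled (positions 2,4,...): 9 4 3 2 5 4 9 → sum 36
  kept (positions 1,3,...): 2 9 6 2 5 1 5 4 → sum 34
Total = 70.
70 mod 10 = 0, so the number is valid.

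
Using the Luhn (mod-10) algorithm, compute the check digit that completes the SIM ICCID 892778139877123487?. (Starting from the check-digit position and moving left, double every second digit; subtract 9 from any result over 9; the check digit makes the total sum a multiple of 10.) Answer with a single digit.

Partial digits right→left: 7 8 4 3 2 1 7 7 8 9 3 1 8 7 7 2 9 8
Double every second digit counting from the check-digit position (so the 1st, 3rd, 5th, ... of the partial from the right).
  doubled (with −9 where >9): 5 8 4 5 7 6 7 5 9 → sum 56
  kept as-is: 8 3 1 7 9 1 7 2 8 → sum 46
Total = 56 + 46 = 102.
Check digit = (10 − (102 mod 10)) mod 10 = 8.

8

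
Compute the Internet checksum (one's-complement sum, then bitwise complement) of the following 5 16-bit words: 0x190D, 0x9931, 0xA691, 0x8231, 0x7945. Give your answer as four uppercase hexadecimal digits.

One's-complement addition (fold any carry out of bit 15 back into bit 0):
  0x190D + 0x9931 = 0x0B23E
  0xB23E + 0xA691 = 0x158CF → wrap carry → 0x58D0
  0x58D0 + 0x8231 = 0x0DB01
  0xDB01 + 0x7945 = 0x15446 → wrap carry → 0x5447
One's-complement sum = 0x5447.
Checksum = ~0x5447 & 0xFFFF = 0xABB8.

ABB8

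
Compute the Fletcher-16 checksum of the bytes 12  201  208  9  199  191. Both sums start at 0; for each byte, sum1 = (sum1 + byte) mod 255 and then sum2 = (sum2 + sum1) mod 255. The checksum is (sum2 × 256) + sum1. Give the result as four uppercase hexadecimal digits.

E637

Running sums (mod 255):
  after byte 0 (12): sum1=12, sum2=12
  after byte 1 (201): sum1=213, sum2=225
  after byte 2 (208): sum1=166, sum2=136
  after byte 3 (9): sum1=175, sum2=56
  after byte 4 (199): sum1=119, sum2=175
  after byte 5 (191): sum1=55, sum2=230
Checksum = sum2·256 + sum1 = 230·256 + 55 = 58935 = 0xE637.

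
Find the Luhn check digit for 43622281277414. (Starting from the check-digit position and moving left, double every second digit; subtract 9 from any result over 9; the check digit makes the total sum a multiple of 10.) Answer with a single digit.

3

Partial digits right→left: 4 1 4 7 7 2 1 8 2 2 2 6 3 4
Double every second digit counting from the check-digit position (so the 1st, 3rd, 5th, ... of the partial from the right).
  doubled (with −9 where >9): 8 8 5 2 4 4 6 → sum 37
  kept as-is: 1 7 2 8 2 6 4 → sum 30
Total = 37 + 30 = 67.
Check digit = (10 − (67 mod 10)) mod 10 = 3.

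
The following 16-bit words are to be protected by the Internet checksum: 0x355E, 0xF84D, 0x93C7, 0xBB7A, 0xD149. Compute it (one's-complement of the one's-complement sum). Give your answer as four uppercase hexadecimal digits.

One's-complement addition (fold any carry out of bit 15 back into bit 0):
  0x355E + 0xF84D = 0x12DAB → wrap carry → 0x2DAC
  0x2DAC + 0x93C7 = 0x0C173
  0xC173 + 0xBB7A = 0x17CED → wrap carry → 0x7CEE
  0x7CEE + 0xD149 = 0x14E37 → wrap carry → 0x4E38
One's-complement sum = 0x4E38.
Checksum = ~0x4E38 & 0xFFFF = 0xB1C7.

B1C7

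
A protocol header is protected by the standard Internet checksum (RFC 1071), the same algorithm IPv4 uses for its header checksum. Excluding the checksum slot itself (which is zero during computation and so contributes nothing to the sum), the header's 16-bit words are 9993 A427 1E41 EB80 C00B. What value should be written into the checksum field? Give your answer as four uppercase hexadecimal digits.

F876

One's-complement addition (fold any carry out of bit 15 back into bit 0):
  0x9993 + 0xA427 = 0x13DBA → wrap carry → 0x3DBB
  0x3DBB + 0x1E41 = 0x05BFC
  0x5BFC + 0xEB80 = 0x1477C → wrap carry → 0x477D
  0x477D + 0xC00B = 0x10788 → wrap carry → 0x0789
One's-complement sum = 0x0789.
Checksum = ~0x0789 & 0xFFFF = 0xF876.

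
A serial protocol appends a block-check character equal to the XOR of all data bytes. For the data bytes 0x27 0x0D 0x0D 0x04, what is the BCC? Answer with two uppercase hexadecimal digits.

XOR the bytes together:
  start with 0x27
  0x27 ⊕ 0x0D = 0x2A
  0x2A ⊕ 0x0D = 0x27
  0x27 ⊕ 0x04 = 0x23

23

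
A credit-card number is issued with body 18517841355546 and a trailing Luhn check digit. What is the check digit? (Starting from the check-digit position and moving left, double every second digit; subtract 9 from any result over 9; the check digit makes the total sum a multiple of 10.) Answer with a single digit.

Partial digits right→left: 6 4 5 5 5 3 1 4 8 7 1 5 8 1
Double every second digit counting from the check-digit position (so the 1st, 3rd, 5th, ... of the partial from the right).
  doubled (with −9 where >9): 3 1 1 2 7 2 7 → sum 23
  kept as-is: 4 5 3 4 7 5 1 → sum 29
Total = 23 + 29 = 52.
Check digit = (10 − (52 mod 10)) mod 10 = 8.

8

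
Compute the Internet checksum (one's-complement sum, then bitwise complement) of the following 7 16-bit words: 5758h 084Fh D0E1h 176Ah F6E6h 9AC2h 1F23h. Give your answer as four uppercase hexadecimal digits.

One's-complement addition (fold any carry out of bit 15 back into bit 0):
  0x5758 + 0x084F = 0x05FA7
  0x5FA7 + 0xD0E1 = 0x13088 → wrap carry → 0x3089
  0x3089 + 0x176A = 0x047F3
  0x47F3 + 0xF6E6 = 0x13ED9 → wrap carry → 0x3EDA
  0x3EDA + 0x9AC2 = 0x0D99C
  0xD99C + 0x1F23 = 0x0F8BF
One's-complement sum = 0xF8BF.
Checksum = ~0xF8BF & 0xFFFF = 0x0740.

0740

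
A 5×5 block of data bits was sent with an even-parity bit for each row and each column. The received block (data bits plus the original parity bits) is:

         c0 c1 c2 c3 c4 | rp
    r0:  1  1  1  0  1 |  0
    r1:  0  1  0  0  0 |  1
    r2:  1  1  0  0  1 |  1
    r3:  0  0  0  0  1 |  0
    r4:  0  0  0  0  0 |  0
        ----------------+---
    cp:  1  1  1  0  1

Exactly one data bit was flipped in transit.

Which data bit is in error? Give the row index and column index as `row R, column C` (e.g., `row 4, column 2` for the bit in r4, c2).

Recompute each row's even parity and compare to rp:
  r0: data parity 0, sent rp 0 → ok
  r1: data parity 1, sent rp 1 → ok
  r2: data parity 1, sent rp 1 → ok
  r3: data parity 1, sent rp 0 → mismatch
  r4: data parity 0, sent rp 0 → ok
Recompute each column's even parity and compare to cp:
  c0: data parity 0, sent cp 1 → mismatch
  c1: data parity 1, sent cp 1 → ok
  c2: data parity 1, sent cp 1 → ok
  c3: data parity 0, sent cp 0 → ok
  c4: data parity 1, sent cp 1 → ok
Exactly one row (r3) and one column (c0) fail → the flipped bit is at their intersection.

row 3, column 0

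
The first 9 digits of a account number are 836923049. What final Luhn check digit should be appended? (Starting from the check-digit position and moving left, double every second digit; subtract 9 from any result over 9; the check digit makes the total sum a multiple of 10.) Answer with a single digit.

Partial digits right→left: 9 4 0 3 2 9 6 3 8
Double every second digit counting from the check-digit position (so the 1st, 3rd, 5th, ... of the partial from the right).
  doubled (with −9 where >9): 9 0 4 3 7 → sum 23
  kept as-is: 4 3 9 3 → sum 19
Total = 23 + 19 = 42.
Check digit = (10 − (42 mod 10)) mod 10 = 8.

8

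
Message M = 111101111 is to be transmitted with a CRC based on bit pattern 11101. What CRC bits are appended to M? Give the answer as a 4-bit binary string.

0011

Append 4 zeros: 1111011110000. Divide by 11101 (XOR where the leading bit is 1):
  pos 0: 11110 XOR 11101 = 00011
  pos 3: 11111 XOR 11101 = 00010
  pos 6: 10100 XOR 11101 = 01001
  pos 7: 10010 XOR 11101 = 01111
  pos 8: 11110 XOR 11101 = 00011
Remainder (last 4 bits) = 0011. This is the CRC / FCS.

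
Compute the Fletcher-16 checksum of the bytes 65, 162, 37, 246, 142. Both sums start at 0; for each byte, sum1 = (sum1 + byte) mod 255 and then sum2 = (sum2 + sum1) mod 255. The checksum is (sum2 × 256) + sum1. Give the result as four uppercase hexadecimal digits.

Running sums (mod 255):
  after byte 0 (65): sum1=65, sum2=65
  after byte 1 (162): sum1=227, sum2=37
  after byte 2 (37): sum1=9, sum2=46
  after byte 3 (246): sum1=0, sum2=46
  after byte 4 (142): sum1=142, sum2=188
Checksum = sum2·256 + sum1 = 188·256 + 142 = 48270 = 0xBC8E.

BC8E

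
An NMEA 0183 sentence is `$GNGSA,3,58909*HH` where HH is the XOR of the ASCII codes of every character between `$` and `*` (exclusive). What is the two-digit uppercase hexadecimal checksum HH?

XOR the ASCII codes of the payload characters:
  'G' = 0x47 → acc = 0x47
  'N' = 0x4E → acc = 0x09
  'G' = 0x47 → acc = 0x4E
  'S' = 0x53 → acc = 0x1D
  'A' = 0x41 → acc = 0x5C
  ',' = 0x2C → acc = 0x70
  '3' = 0x33 → acc = 0x43
  ',' = 0x2C → acc = 0x6F
  '5' = 0x35 → acc = 0x5A
  '8' = 0x38 → acc = 0x62
  '9' = 0x39 → acc = 0x5B
  '0' = 0x30 → acc = 0x6B
  '9' = 0x39 → acc = 0x52
Checksum = 0x52.

52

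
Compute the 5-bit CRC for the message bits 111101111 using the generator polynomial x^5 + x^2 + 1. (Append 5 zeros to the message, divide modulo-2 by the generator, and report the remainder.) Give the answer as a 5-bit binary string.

10010

Append 5 zeros: 11110111100000. Divide by 100101 (XOR where the leading bit is 1):
  pos 0: 111101 XOR 100101 = 011000
  pos 1: 110001 XOR 100101 = 010100
  pos 2: 101001 XOR 100101 = 001100
  pos 4: 110010 XOR 100101 = 010111
  pos 5: 101110 XOR 100101 = 001011
  pos 7: 101100 XOR 100101 = 001001
Remainder (last 5 bits) = 10010. This is the CRC / FCS.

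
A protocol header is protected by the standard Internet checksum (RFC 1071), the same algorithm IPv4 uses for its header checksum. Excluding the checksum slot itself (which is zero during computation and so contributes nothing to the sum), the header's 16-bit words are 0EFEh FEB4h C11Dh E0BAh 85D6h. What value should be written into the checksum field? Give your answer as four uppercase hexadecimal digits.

One's-complement addition (fold any carry out of bit 15 back into bit 0):
  0x0EFE + 0xFEB4 = 0x10DB2 → wrap carry → 0x0DB3
  0x0DB3 + 0xC11D = 0x0CED0
  0xCED0 + 0xE0BA = 0x1AF8A → wrap carry → 0xAF8B
  0xAF8B + 0x85D6 = 0x13561 → wrap carry → 0x3562
One's-complement sum = 0x3562.
Checksum = ~0x3562 & 0xFFFF = 0xCA9D.

CA9D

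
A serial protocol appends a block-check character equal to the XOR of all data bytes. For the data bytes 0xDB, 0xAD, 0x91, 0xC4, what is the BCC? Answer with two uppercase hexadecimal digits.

XOR the bytes together:
  start with 0xDB
  0xDB ⊕ 0xAD = 0x76
  0x76 ⊕ 0x91 = 0xE7
  0xE7 ⊕ 0xC4 = 0x23

23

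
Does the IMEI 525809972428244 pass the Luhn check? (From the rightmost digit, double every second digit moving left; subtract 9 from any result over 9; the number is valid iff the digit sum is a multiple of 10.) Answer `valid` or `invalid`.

invalid

From the right, keep odd positions and double even positions (subtract 9 from any doubled value over 9):
  doubled (positions 2,4,...): 8 7 8 5 9 7 4 → sum 48
  kept (positions 1,3,...): 4 2 2 2 9 0 5 5 → sum 29
Total = 77.
77 mod 10 = 7, so the number is invalid.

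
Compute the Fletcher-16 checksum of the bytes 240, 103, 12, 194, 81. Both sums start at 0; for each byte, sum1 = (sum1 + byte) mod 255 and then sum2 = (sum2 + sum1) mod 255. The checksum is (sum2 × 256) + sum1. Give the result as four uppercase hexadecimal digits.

4D78

Running sums (mod 255):
  after byte 0 (240): sum1=240, sum2=240
  after byte 1 (103): sum1=88, sum2=73
  after byte 2 (12): sum1=100, sum2=173
  after byte 3 (194): sum1=39, sum2=212
  after byte 4 (81): sum1=120, sum2=77
Checksum = sum2·256 + sum1 = 77·256 + 120 = 19832 = 0x4D78.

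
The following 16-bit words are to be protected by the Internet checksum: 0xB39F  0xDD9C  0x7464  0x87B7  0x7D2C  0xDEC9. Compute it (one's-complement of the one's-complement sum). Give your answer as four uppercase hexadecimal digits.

One's-complement addition (fold any carry out of bit 15 back into bit 0):
  0xB39F + 0xDD9C = 0x1913B → wrap carry → 0x913C
  0x913C + 0x7464 = 0x105A0 → wrap carry → 0x05A1
  0x05A1 + 0x87B7 = 0x08D58
  0x8D58 + 0x7D2C = 0x10A84 → wrap carry → 0x0A85
  0x0A85 + 0xDEC9 = 0x0E94E
One's-complement sum = 0xE94E.
Checksum = ~0xE94E & 0xFFFF = 0x16B1.

16B1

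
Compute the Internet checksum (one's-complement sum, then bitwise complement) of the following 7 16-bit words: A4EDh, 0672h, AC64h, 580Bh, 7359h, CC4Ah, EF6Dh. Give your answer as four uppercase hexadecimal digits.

One's-complement addition (fold any carry out of bit 15 back into bit 0):
  0xA4ED + 0x0672 = 0x0AB5F
  0xAB5F + 0xAC64 = 0x157C3 → wrap carry → 0x57C4
  0x57C4 + 0x580B = 0x0AFCF
  0xAFCF + 0x7359 = 0x12328 → wrap carry → 0x2329
  0x2329 + 0xCC4A = 0x0EF73
  0xEF73 + 0xEF6D = 0x1DEE0 → wrap carry → 0xDEE1
One's-complement sum = 0xDEE1.
Checksum = ~0xDEE1 & 0xFFFF = 0x211E.

211E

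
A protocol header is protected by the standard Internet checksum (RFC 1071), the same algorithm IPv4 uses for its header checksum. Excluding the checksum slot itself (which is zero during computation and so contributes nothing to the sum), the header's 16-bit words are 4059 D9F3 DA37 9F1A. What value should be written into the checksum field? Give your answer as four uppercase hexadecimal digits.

6C60

One's-complement addition (fold any carry out of bit 15 back into bit 0):
  0x4059 + 0xD9F3 = 0x11A4C → wrap carry → 0x1A4D
  0x1A4D + 0xDA37 = 0x0F484
  0xF484 + 0x9F1A = 0x1939E → wrap carry → 0x939F
One's-complement sum = 0x939F.
Checksum = ~0x939F & 0xFFFF = 0x6C60.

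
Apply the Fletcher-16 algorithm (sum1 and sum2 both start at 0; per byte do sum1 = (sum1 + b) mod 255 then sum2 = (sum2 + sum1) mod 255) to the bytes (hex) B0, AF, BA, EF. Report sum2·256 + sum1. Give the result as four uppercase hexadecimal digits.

Running sums (mod 255):
  after byte 0 (B0): sum1=176, sum2=176
  after byte 1 (AF): sum1=96, sum2=17
  after byte 2 (BA): sum1=27, sum2=44
  after byte 3 (EF): sum1=11, sum2=55
Checksum = sum2·256 + sum1 = 55·256 + 11 = 14091 = 0x370B.

370B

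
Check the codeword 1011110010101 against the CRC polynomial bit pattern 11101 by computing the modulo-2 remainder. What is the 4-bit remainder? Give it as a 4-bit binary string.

Modulo-2 division of 1011110010101 by 11101:
  pos 0: 10111 XOR 11101 = 01010
  pos 1: 10101 XOR 11101 = 01000
  pos 2: 10000 XOR 11101 = 01101
  pos 3: 11010 XOR 11101 = 00111
  pos 5: 11110 XOR 11101 = 00011
  pos 8: 11101 XOR 11101 = 00000
Remainder = 0000 (zero — the frame passes the CRC check).

0000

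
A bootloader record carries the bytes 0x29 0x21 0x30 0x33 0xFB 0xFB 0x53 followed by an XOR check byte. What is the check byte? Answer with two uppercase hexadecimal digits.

58

XOR the bytes together:
  start with 0x29
  0x29 ⊕ 0x21 = 0x08
  0x08 ⊕ 0x30 = 0x38
  0x38 ⊕ 0x33 = 0x0B
  0x0B ⊕ 0xFB = 0xF0
  0xF0 ⊕ 0xFB = 0x0B
  0x0B ⊕ 0x53 = 0x58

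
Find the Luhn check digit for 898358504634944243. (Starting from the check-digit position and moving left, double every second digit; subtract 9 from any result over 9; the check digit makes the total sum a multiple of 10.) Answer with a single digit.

9

Partial digits right→left: 3 4 2 4 4 9 4 3 6 4 0 5 8 5 3 8 9 8
Double every second digit counting from the check-digit position (so the 1st, 3rd, 5th, ... of the partial from the right).
  doubled (with −9 where >9): 6 4 8 8 3 0 7 6 9 → sum 51
  kept as-is: 4 4 9 3 4 5 5 8 8 → sum 50
Total = 51 + 50 = 101.
Check digit = (10 − (101 mod 10)) mod 10 = 9.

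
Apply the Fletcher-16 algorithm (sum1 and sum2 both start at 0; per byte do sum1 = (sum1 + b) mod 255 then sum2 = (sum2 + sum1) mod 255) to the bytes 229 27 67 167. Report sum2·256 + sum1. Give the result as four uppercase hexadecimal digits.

17EB

Running sums (mod 255):
  after byte 0 (229): sum1=229, sum2=229
  after byte 1 (27): sum1=1, sum2=230
  after byte 2 (67): sum1=68, sum2=43
  after byte 3 (167): sum1=235, sum2=23
Checksum = sum2·256 + sum1 = 23·256 + 235 = 6123 = 0x17EB.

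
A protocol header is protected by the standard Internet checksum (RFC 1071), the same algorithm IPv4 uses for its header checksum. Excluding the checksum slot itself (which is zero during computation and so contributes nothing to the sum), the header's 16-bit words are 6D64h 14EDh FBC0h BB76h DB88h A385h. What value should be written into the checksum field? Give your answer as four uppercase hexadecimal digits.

One's-complement addition (fold any carry out of bit 15 back into bit 0):
  0x6D64 + 0x14ED = 0x08251
  0x8251 + 0xFBC0 = 0x17E11 → wrap carry → 0x7E12
  0x7E12 + 0xBB76 = 0x13988 → wrap carry → 0x3989
  0x3989 + 0xDB88 = 0x11511 → wrap carry → 0x1512
  0x1512 + 0xA385 = 0x0B897
One's-complement sum = 0xB897.
Checksum = ~0xB897 & 0xFFFF = 0x4768.

4768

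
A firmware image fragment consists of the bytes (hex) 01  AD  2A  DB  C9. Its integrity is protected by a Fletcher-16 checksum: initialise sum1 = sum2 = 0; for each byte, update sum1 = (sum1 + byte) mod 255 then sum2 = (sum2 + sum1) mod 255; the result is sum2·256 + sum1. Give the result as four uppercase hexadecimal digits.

Running sums (mod 255):
  after byte 0 (01): sum1=1, sum2=1
  after byte 1 (AD): sum1=174, sum2=175
  after byte 2 (2A): sum1=216, sum2=136
  after byte 3 (DB): sum1=180, sum2=61
  after byte 4 (C9): sum1=126, sum2=187
Checksum = sum2·256 + sum1 = 187·256 + 126 = 47998 = 0xBB7E.

BB7E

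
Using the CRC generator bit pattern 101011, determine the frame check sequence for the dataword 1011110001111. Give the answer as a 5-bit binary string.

00001

Append 5 zeros: 101111000111100000. Divide by 101011 (XOR where the leading bit is 1):
  pos 0: 101111 XOR 101011 = 000100
  pos 3: 100000 XOR 101011 = 001011
  pos 5: 101111 XOR 101011 = 000100
  pos 8: 100110 XOR 101011 = 001101
  pos 10: 110100 XOR 101011 = 011111
  pos 11: 111110 XOR 101011 = 010101
  pos 12: 101010 XOR 101011 = 000001
Remainder (last 5 bits) = 00001. This is the CRC / FCS.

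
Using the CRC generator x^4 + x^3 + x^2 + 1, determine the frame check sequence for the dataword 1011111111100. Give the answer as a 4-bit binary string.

Append 4 zeros: 10111111111000000. Divide by 11101 (XOR where the leading bit is 1):
  pos 0: 10111 XOR 11101 = 01010
  pos 1: 10101 XOR 11101 = 01000
  pos 2: 10001 XOR 11101 = 01100
  pos 3: 11001 XOR 11101 = 00100
  pos 5: 10011 XOR 11101 = 01110
  pos 6: 11101 XOR 11101 = 00000
Remainder (last 4 bits) = 0000. This is the CRC / FCS.

0000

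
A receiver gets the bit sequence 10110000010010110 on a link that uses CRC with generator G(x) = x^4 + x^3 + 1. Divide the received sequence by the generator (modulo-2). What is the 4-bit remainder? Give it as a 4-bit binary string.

0000

Modulo-2 division of 10110000010010110 by 11001:
  pos 0: 10110 XOR 11001 = 01111
  pos 1: 11110 XOR 11001 = 00111
  pos 3: 11100 XOR 11001 = 00101
  pos 5: 10101 XOR 11001 = 01100
  pos 6: 11000 XOR 11001 = 00001
  pos 10: 10101 XOR 11001 = 01100
  pos 11: 11001 XOR 11001 = 00000
Remainder = 0000 (zero — the frame passes the CRC check).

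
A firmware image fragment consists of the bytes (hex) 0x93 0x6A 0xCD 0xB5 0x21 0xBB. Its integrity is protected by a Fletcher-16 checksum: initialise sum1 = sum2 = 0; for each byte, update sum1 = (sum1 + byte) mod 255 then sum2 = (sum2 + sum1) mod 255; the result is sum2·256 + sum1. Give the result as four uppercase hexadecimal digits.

Running sums (mod 255):
  after byte 0 (0x93): sum1=147, sum2=147
  after byte 1 (0x6A): sum1=253, sum2=145
  after byte 2 (0xCD): sum1=203, sum2=93
  after byte 3 (0xB5): sum1=129, sum2=222
  after byte 4 (0x21): sum1=162, sum2=129
  after byte 5 (0xBB): sum1=94, sum2=223
Checksum = sum2·256 + sum1 = 223·256 + 94 = 57182 = 0xDF5E.

DF5E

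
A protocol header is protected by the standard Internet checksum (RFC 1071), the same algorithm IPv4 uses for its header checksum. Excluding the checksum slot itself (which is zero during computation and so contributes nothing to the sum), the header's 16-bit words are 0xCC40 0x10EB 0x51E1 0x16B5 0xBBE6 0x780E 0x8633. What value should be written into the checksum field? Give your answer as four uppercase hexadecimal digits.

0015

One's-complement addition (fold any carry out of bit 15 back into bit 0):
  0xCC40 + 0x10EB = 0x0DD2B
  0xDD2B + 0x51E1 = 0x12F0C → wrap carry → 0x2F0D
  0x2F0D + 0x16B5 = 0x045C2
  0x45C2 + 0xBBE6 = 0x101A8 → wrap carry → 0x01A9
  0x01A9 + 0x780E = 0x079B7
  0x79B7 + 0x8633 = 0x0FFEA
One's-complement sum = 0xFFEA.
Checksum = ~0xFFEA & 0xFFFF = 0x0015.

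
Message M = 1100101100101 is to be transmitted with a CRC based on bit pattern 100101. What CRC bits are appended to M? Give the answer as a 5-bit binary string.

Append 5 zeros: 110010110010100000. Divide by 100101 (XOR where the leading bit is 1):
  pos 0: 110010 XOR 100101 = 010111
  pos 1: 101111 XOR 100101 = 001010
  pos 3: 101010 XOR 100101 = 001111
  pos 5: 111101 XOR 100101 = 011000
  pos 6: 110000 XOR 100101 = 010101
  pos 7: 101011 XOR 100101 = 001110
  pos 9: 111000 XOR 100101 = 011101
  pos 10: 111010 XOR 100101 = 011111
  pos 11: 111110 XOR 100101 = 011011
  pos 12: 110110 XOR 100101 = 010011
Remainder (last 5 bits) = 10011. This is the CRC / FCS.

10011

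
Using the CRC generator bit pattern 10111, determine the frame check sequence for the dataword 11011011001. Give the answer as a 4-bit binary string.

Append 4 zeros: 110110110010000. Divide by 10111 (XOR where the leading bit is 1):
  pos 0: 11011 XOR 10111 = 01100
  pos 1: 11000 XOR 10111 = 01111
  pos 2: 11111 XOR 10111 = 01000
  pos 3: 10001 XOR 10111 = 00110
  pos 5: 11000 XOR 10111 = 01111
  pos 6: 11111 XOR 10111 = 01000
  pos 7: 10000 XOR 10111 = 00111
  pos 9: 11100 XOR 10111 = 01011
  pos 10: 10110 XOR 10111 = 00001
Remainder (last 4 bits) = 0001. This is the CRC / FCS.

0001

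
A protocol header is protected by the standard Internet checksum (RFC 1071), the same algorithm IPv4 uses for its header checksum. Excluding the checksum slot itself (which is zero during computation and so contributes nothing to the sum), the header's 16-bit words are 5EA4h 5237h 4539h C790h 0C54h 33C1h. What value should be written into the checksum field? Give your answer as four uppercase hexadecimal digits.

0245

One's-complement addition (fold any carry out of bit 15 back into bit 0):
  0x5EA4 + 0x5237 = 0x0B0DB
  0xB0DB + 0x4539 = 0x0F614
  0xF614 + 0xC790 = 0x1BDA4 → wrap carry → 0xBDA5
  0xBDA5 + 0x0C54 = 0x0C9F9
  0xC9F9 + 0x33C1 = 0x0FDBA
One's-complement sum = 0xFDBA.
Checksum = ~0xFDBA & 0xFFFF = 0x0245.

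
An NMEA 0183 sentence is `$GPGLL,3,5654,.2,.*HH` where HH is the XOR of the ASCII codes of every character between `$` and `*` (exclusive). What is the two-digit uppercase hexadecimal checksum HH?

XOR the ASCII codes of the payload characters:
  'G' = 0x47 → acc = 0x47
  'P' = 0x50 → acc = 0x17
  'G' = 0x47 → acc = 0x50
  'L' = 0x4C → acc = 0x1C
  'L' = 0x4C → acc = 0x50
  ',' = 0x2C → acc = 0x7C
  '3' = 0x33 → acc = 0x4F
  ',' = 0x2C → acc = 0x63
  '5' = 0x35 → acc = 0x56
  '6' = 0x36 → acc = 0x60
  '5' = 0x35 → acc = 0x55
  '4' = 0x34 → acc = 0x61
  ',' = 0x2C → acc = 0x4D
  '.' = 0x2E → acc = 0x63
  '2' = 0x32 → acc = 0x51
  ',' = 0x2C → acc = 0x7D
  '.' = 0x2E → acc = 0x53
Checksum = 0x53.

53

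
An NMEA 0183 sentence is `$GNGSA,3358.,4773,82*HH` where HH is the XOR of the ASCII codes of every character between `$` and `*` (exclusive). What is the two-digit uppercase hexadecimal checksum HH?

XOR the ASCII codes of the payload characters:
  'G' = 0x47 → acc = 0x47
  'N' = 0x4E → acc = 0x09
  'G' = 0x47 → acc = 0x4E
  'S' = 0x53 → acc = 0x1D
  'A' = 0x41 → acc = 0x5C
  ',' = 0x2C → acc = 0x70
  '3' = 0x33 → acc = 0x43
  '3' = 0x33 → acc = 0x70
  '5' = 0x35 → acc = 0x45
  '8' = 0x38 → acc = 0x7D
  '.' = 0x2E → acc = 0x53
  ',' = 0x2C → acc = 0x7F
  '4' = 0x34 → acc = 0x4B
  '7' = 0x37 → acc = 0x7C
  '7' = 0x37 → acc = 0x4B
  '3' = 0x33 → acc = 0x78
  ',' = 0x2C → acc = 0x54
  '8' = 0x38 → acc = 0x6C
  '2' = 0x32 → acc = 0x5E
Checksum = 0x5E.

5E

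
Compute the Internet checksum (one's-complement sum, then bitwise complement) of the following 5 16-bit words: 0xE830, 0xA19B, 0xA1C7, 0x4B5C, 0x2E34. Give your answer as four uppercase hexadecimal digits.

One's-complement addition (fold any carry out of bit 15 back into bit 0):
  0xE830 + 0xA19B = 0x189CB → wrap carry → 0x89CC
  0x89CC + 0xA1C7 = 0x12B93 → wrap carry → 0x2B94
  0x2B94 + 0x4B5C = 0x076F0
  0x76F0 + 0x2E34 = 0x0A524
One's-complement sum = 0xA524.
Checksum = ~0xA524 & 0xFFFF = 0x5ADB.

5ADB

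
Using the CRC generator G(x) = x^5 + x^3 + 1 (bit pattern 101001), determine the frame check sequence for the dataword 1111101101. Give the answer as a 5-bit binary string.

01010

Append 5 zeros: 111110110100000. Divide by 101001 (XOR where the leading bit is 1):
  pos 0: 111110 XOR 101001 = 010111
  pos 1: 101111 XOR 101001 = 000110
  pos 4: 110101 XOR 101001 = 011100
  pos 5: 111000 XOR 101001 = 010001
  pos 6: 100010 XOR 101001 = 001011
  pos 8: 101100 XOR 101001 = 000101
Remainder (last 5 bits) = 01010. This is the CRC / FCS.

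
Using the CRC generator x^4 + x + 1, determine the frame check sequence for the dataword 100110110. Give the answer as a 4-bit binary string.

1010

Append 4 zeros: 1001101100000. Divide by 10011 (XOR where the leading bit is 1):
  pos 0: 10011 XOR 10011 = 00000
  pos 6: 11000 XOR 10011 = 01011
  pos 7: 10110 XOR 10011 = 00101
Remainder (last 4 bits) = 1010. This is the CRC / FCS.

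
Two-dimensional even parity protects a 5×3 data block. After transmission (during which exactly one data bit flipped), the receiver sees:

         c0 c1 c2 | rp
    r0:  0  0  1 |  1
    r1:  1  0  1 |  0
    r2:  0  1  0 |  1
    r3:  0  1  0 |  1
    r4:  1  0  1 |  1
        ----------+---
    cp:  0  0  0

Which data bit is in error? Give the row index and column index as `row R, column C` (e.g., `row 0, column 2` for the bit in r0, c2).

row 4, column 2

Recompute each row's even parity and compare to rp:
  r0: data parity 1, sent rp 1 → ok
  r1: data parity 0, sent rp 0 → ok
  r2: data parity 1, sent rp 1 → ok
  r3: data parity 1, sent rp 1 → ok
  r4: data parity 0, sent rp 1 → mismatch
Recompute each column's even parity and compare to cp:
  c0: data parity 0, sent cp 0 → ok
  c1: data parity 0, sent cp 0 → ok
  c2: data parity 1, sent cp 0 → mismatch
Exactly one row (r4) and one column (c2) fail → the flipped bit is at their intersection.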